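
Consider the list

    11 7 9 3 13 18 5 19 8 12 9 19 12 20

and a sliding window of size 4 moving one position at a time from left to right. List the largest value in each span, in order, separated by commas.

11 7 9 3 → max 11
7 9 3 13 → max 13
9 3 13 18 → max 18
3 13 18 5 → max 18
13 18 5 19 → max 19
18 5 19 8 → max 19
5 19 8 12 → max 19
19 8 12 9 → max 19
8 12 9 19 → max 19
12 9 19 12 → max 19
9 19 12 20 → max 20

11, 13, 18, 18, 19, 19, 19, 19, 19, 19, 20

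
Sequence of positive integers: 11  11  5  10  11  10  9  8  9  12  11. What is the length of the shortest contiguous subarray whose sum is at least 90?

10

add 11: running sum 11 < 90
add 11: running sum 22 < 90
add 5: running sum 27 < 90
add 10: running sum 37 < 90
add 11: running sum 48 < 90
add 10: running sum 58 < 90
add 9: running sum 67 < 90
add 8: running sum 75 < 90
add 9: running sum 84 < 90
end 9: [11, 11, 5, 10, 11, 10, 9, 8, 9, 12] sum 96, len 10
end 10: [11, 5, 10, 11, 10, 9, 8, 9, 12, 11] sum 96, len 10
Shortest qualifying length: 10.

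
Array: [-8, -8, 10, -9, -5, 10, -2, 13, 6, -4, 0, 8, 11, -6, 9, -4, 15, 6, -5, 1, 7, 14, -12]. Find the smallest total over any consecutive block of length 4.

-15

-8 -8 10 -9 → sum -15
-8 10 -9 -5 → sum -12
10 -9 -5 10 → sum 6
-9 -5 10 -2 → sum -6
-5 10 -2 13 → sum 16
10 -2 13 6 → sum 27
-2 13 6 -4 → sum 13
13 6 -4 0 → sum 15
6 -4 0 8 → sum 10
-4 0 8 11 → sum 15
0 8 11 -6 → sum 13
8 11 -6 9 → sum 22
11 -6 9 -4 → sum 10
-6 9 -4 15 → sum 14
9 -4 15 6 → sum 26
-4 15 6 -5 → sum 12
15 6 -5 1 → sum 17
6 -5 1 7 → sum 9
-5 1 7 14 → sum 17
1 7 14 -12 → sum 10
Smallest of these is -15.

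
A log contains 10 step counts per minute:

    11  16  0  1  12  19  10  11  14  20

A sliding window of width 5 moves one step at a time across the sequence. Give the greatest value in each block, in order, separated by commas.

16, 19, 19, 19, 19, 20

[11, 16, 0, 1, 12] → max 16
[16, 0, 1, 12, 19] → max 19
[0, 1, 12, 19, 10] → max 19
[1, 12, 19, 10, 11] → max 19
[12, 19, 10, 11, 14] → max 19
[19, 10, 11, 14, 20] → max 20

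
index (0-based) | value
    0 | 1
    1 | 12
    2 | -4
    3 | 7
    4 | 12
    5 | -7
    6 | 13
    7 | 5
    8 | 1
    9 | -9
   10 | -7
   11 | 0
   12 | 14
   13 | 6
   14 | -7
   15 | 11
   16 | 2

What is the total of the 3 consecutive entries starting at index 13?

10

Elements at indices 13..15: 6, -7, 11
sum(6, -7, 11) = 10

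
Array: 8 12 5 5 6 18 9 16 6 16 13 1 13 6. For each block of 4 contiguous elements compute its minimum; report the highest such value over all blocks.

6

8 12 5 5 → min 5
12 5 5 6 → min 5
5 5 6 18 → min 5
5 6 18 9 → min 5
6 18 9 16 → min 6
18 9 16 6 → min 6
9 16 6 16 → min 6
16 6 16 13 → min 6
6 16 13 1 → min 1
16 13 1 13 → min 1
13 1 13 6 → min 1
Highest of these is 6.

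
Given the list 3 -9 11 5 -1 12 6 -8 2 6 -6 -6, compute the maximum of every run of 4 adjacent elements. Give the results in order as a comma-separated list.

11, 11, 12, 12, 12, 12, 6, 6, 6

[3, -9, 11, 5] → max 11
[-9, 11, 5, -1] → max 11
[11, 5, -1, 12] → max 12
[5, -1, 12, 6] → max 12
[-1, 12, 6, -8] → max 12
[12, 6, -8, 2] → max 12
[6, -8, 2, 6] → max 6
[-8, 2, 6, -6] → max 6
[2, 6, -6, -6] → max 6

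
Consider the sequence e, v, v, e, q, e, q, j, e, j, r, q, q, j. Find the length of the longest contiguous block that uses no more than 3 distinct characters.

Extend right; when distinct count exceeds 3, shrink from the left:
[e] 1 distinct, len 1
[e, v] 2 distinct, len 2
[e, v, v] 2 distinct, len 3
[e, v, v, e] 2 distinct, len 4
[e, v, v, e, q] 3 distinct, len 5
[e, v, v, e, q, e] 3 distinct, len 6
[e, v, v, e, q, e, q] 3 distinct, len 7
[e, q, e, q, j] 3 distinct, len 5
[e, q, e, q, j, e] 3 distinct, len 6
[e, q, e, q, j, e, j] 3 distinct, len 7
[j, e, j, r] 3 distinct, len 4
[j, r, q] 3 distinct, len 3
[j, r, q, q] 3 distinct, len 4
[j, r, q, q, j] 3 distinct, len 5
Longest length with ≤3 distinct: 7.

7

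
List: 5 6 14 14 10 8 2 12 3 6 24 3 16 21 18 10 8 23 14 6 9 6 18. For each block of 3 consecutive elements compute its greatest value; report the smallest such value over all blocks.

9

5 6 14 → max 14
6 14 14 → max 14
14 14 10 → max 14
14 10 8 → max 14
10 8 2 → max 10
8 2 12 → max 12
2 12 3 → max 12
12 3 6 → max 12
3 6 24 → max 24
6 24 3 → max 24
24 3 16 → max 24
3 16 21 → max 21
16 21 18 → max 21
21 18 10 → max 21
18 10 8 → max 18
10 8 23 → max 23
8 23 14 → max 23
23 14 6 → max 23
14 6 9 → max 14
6 9 6 → max 9
9 6 18 → max 18
Smallest of these is 9.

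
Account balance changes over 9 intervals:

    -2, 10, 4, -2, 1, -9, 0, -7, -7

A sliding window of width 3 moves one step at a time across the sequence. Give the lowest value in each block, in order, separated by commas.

-2, -2, -2, -9, -9, -9, -7

-2 10 4 → min -2
10 4 -2 → min -2
4 -2 1 → min -2
-2 1 -9 → min -9
1 -9 0 → min -9
-9 0 -7 → min -9
0 -7 -7 → min -7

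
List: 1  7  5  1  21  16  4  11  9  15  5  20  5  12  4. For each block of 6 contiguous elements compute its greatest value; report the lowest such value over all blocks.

1 7 5 1 21 16 → max 21
7 5 1 21 16 4 → max 21
5 1 21 16 4 11 → max 21
1 21 16 4 11 9 → max 21
21 16 4 11 9 15 → max 21
16 4 11 9 15 5 → max 16
4 11 9 15 5 20 → max 20
11 9 15 5 20 5 → max 20
9 15 5 20 5 12 → max 20
15 5 20 5 12 4 → max 20
Lowest of these is 16.

16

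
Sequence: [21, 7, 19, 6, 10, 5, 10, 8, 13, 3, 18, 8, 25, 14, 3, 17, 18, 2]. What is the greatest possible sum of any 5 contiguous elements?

77

(21, 7, 19, 6, 10) → sum 63
(7, 19, 6, 10, 5) → sum 47
(19, 6, 10, 5, 10) → sum 50
(6, 10, 5, 10, 8) → sum 39
(10, 5, 10, 8, 13) → sum 46
(5, 10, 8, 13, 3) → sum 39
(10, 8, 13, 3, 18) → sum 52
(8, 13, 3, 18, 8) → sum 50
(13, 3, 18, 8, 25) → sum 67
(3, 18, 8, 25, 14) → sum 68
(18, 8, 25, 14, 3) → sum 68
(8, 25, 14, 3, 17) → sum 67
(25, 14, 3, 17, 18) → sum 77
(14, 3, 17, 18, 2) → sum 54
Greatest of these is 77.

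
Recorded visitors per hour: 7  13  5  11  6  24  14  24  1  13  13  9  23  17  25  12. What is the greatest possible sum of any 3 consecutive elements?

65

[7, 13, 5] → sum 25
[13, 5, 11] → sum 29
[5, 11, 6] → sum 22
[11, 6, 24] → sum 41
[6, 24, 14] → sum 44
[24, 14, 24] → sum 62
[14, 24, 1] → sum 39
[24, 1, 13] → sum 38
[1, 13, 13] → sum 27
[13, 13, 9] → sum 35
[13, 9, 23] → sum 45
[9, 23, 17] → sum 49
[23, 17, 25] → sum 65
[17, 25, 12] → sum 54
Greatest of these is 65.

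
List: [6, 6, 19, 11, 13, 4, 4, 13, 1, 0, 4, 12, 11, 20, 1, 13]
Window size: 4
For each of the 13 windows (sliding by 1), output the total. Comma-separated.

42, 49, 47, 32, 34, 22, 18, 18, 17, 27, 47, 44, 45

6 6 19 11 → sum 42
6 19 11 13 → sum 49
19 11 13 4 → sum 47
11 13 4 4 → sum 32
13 4 4 13 → sum 34
4 4 13 1 → sum 22
4 13 1 0 → sum 18
13 1 0 4 → sum 18
1 0 4 12 → sum 17
0 4 12 11 → sum 27
4 12 11 20 → sum 47
12 11 20 1 → sum 44
11 20 1 13 → sum 45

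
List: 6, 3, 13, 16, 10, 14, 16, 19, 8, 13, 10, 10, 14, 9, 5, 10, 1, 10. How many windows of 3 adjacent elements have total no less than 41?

2

6 3 13 → sum 22
3 13 16 → sum 32
13 16 10 → sum 39
16 10 14 → sum 40
10 14 16 → sum 40
14 16 19 → sum 49  ≥ 41 ✓
16 19 8 → sum 43  ≥ 41 ✓
19 8 13 → sum 40
8 13 10 → sum 31
13 10 10 → sum 33
10 10 14 → sum 34
10 14 9 → sum 33
14 9 5 → sum 28
9 5 10 → sum 24
5 10 1 → sum 16
10 1 10 → sum 21
2 windows satisfy the condition.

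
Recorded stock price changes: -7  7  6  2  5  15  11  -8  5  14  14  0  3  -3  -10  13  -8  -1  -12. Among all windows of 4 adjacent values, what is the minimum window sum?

(-7, 7, 6, 2) → sum 8
(7, 6, 2, 5) → sum 20
(6, 2, 5, 15) → sum 28
(2, 5, 15, 11) → sum 33
(5, 15, 11, -8) → sum 23
(15, 11, -8, 5) → sum 23
(11, -8, 5, 14) → sum 22
(-8, 5, 14, 14) → sum 25
(5, 14, 14, 0) → sum 33
(14, 14, 0, 3) → sum 31
(14, 0, 3, -3) → sum 14
(0, 3, -3, -10) → sum -10
(3, -3, -10, 13) → sum 3
(-3, -10, 13, -8) → sum -8
(-10, 13, -8, -1) → sum -6
(13, -8, -1, -12) → sum -8
Minimum of these is -10.

-10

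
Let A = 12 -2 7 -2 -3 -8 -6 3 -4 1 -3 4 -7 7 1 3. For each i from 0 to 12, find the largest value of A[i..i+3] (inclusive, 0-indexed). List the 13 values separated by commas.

12 -2 7 -2 → max 12
-2 7 -2 -3 → max 7
7 -2 -3 -8 → max 7
-2 -3 -8 -6 → max -2
-3 -8 -6 3 → max 3
-8 -6 3 -4 → max 3
-6 3 -4 1 → max 3
3 -4 1 -3 → max 3
-4 1 -3 4 → max 4
1 -3 4 -7 → max 4
-3 4 -7 7 → max 7
4 -7 7 1 → max 7
-7 7 1 3 → max 7

12, 7, 7, -2, 3, 3, 3, 3, 4, 4, 7, 7, 7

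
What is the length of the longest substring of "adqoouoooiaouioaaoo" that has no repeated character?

add a: [a] len 1
add d: [a, d] len 2
add q: [a, d, q] len 3
add o: [a, d, q, o] len 4
add o (repeat o, move left end past it): [o] len 1
add u: [o, u] len 2
add o (repeat o, move left end past it): [u, o] len 2
add o (repeat o, move left end past it): [o] len 1
add o (repeat o, move left end past it): [o] len 1
add i: [o, i] len 2
add a: [o, i, a] len 3
add o (repeat o, move left end past it): [i, a, o] len 3
add u: [i, a, o, u] len 4
add i (repeat i, move left end past it): [a, o, u, i] len 4
add o (repeat o, move left end past it): [u, i, o] len 3
add a: [u, i, o, a] len 4
add a (repeat a, move left end past it): [a] len 1
add o: [a, o] len 2
add o (repeat o, move left end past it): [o] len 1
Longest all-distinct length: 4.

4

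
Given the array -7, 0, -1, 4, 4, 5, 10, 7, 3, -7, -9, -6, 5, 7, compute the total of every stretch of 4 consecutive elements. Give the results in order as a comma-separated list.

-4, 7, 12, 23, 26, 25, 13, -6, -19, -17, -3

Sliding a size-4 window across the 14 values:
-7 0 -1 4 → sum -4
0 -1 4 4 → sum 7
-1 4 4 5 → sum 12
4 4 5 10 → sum 23
4 5 10 7 → sum 26
5 10 7 3 → sum 25
10 7 3 -7 → sum 13
7 3 -7 -9 → sum -6
3 -7 -9 -6 → sum -19
-7 -9 -6 5 → sum -17
-9 -6 5 7 → sum -3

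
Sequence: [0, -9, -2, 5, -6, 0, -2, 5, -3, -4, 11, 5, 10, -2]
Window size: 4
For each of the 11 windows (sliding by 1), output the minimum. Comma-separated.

Sliding a size-4 window across the 14 values:
0 -9 -2 5 → min -9
-9 -2 5 -6 → min -9
-2 5 -6 0 → min -6
5 -6 0 -2 → min -6
-6 0 -2 5 → min -6
0 -2 5 -3 → min -3
-2 5 -3 -4 → min -4
5 -3 -4 11 → min -4
-3 -4 11 5 → min -4
-4 11 5 10 → min -4
11 5 10 -2 → min -2

-9, -9, -6, -6, -6, -3, -4, -4, -4, -4, -2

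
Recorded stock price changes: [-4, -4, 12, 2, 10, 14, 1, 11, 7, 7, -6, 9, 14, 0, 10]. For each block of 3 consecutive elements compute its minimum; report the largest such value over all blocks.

7

(-4, -4, 12) → min -4
(-4, 12, 2) → min -4
(12, 2, 10) → min 2
(2, 10, 14) → min 2
(10, 14, 1) → min 1
(14, 1, 11) → min 1
(1, 11, 7) → min 1
(11, 7, 7) → min 7
(7, 7, -6) → min -6
(7, -6, 9) → min -6
(-6, 9, 14) → min -6
(9, 14, 0) → min 0
(14, 0, 10) → min 0
Largest of these is 7.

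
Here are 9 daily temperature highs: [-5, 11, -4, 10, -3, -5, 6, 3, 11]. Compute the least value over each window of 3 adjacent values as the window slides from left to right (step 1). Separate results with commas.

-5, -4, -4, -5, -5, -5, 3

Sliding a size-3 window across the 9 values:
-5 11 -4 → min -5
11 -4 10 → min -4
-4 10 -3 → min -4
10 -3 -5 → min -5
-3 -5 6 → min -5
-5 6 3 → min -5
6 3 11 → min 3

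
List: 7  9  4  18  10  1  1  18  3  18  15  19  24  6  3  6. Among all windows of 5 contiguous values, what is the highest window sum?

82

(7, 9, 4, 18, 10) → sum 48
(9, 4, 18, 10, 1) → sum 42
(4, 18, 10, 1, 1) → sum 34
(18, 10, 1, 1, 18) → sum 48
(10, 1, 1, 18, 3) → sum 33
(1, 1, 18, 3, 18) → sum 41
(1, 18, 3, 18, 15) → sum 55
(18, 3, 18, 15, 19) → sum 73
(3, 18, 15, 19, 24) → sum 79
(18, 15, 19, 24, 6) → sum 82
(15, 19, 24, 6, 3) → sum 67
(19, 24, 6, 3, 6) → sum 58
Highest of these is 82.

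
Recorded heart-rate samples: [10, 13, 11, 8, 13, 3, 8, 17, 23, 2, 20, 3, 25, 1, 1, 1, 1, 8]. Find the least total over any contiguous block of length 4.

4

(10, 13, 11, 8) → sum 42
(13, 11, 8, 13) → sum 45
(11, 8, 13, 3) → sum 35
(8, 13, 3, 8) → sum 32
(13, 3, 8, 17) → sum 41
(3, 8, 17, 23) → sum 51
(8, 17, 23, 2) → sum 50
(17, 23, 2, 20) → sum 62
(23, 2, 20, 3) → sum 48
(2, 20, 3, 25) → sum 50
(20, 3, 25, 1) → sum 49
(3, 25, 1, 1) → sum 30
(25, 1, 1, 1) → sum 28
(1, 1, 1, 1) → sum 4
(1, 1, 1, 8) → sum 11
Least of these is 4.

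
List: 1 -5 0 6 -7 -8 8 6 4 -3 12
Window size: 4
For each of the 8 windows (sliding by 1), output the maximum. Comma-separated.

Sliding a size-4 window across the 11 values:
(1, -5, 0, 6) → max 6
(-5, 0, 6, -7) → max 6
(0, 6, -7, -8) → max 6
(6, -7, -8, 8) → max 8
(-7, -8, 8, 6) → max 8
(-8, 8, 6, 4) → max 8
(8, 6, 4, -3) → max 8
(6, 4, -3, 12) → max 12

6, 6, 6, 8, 8, 8, 8, 12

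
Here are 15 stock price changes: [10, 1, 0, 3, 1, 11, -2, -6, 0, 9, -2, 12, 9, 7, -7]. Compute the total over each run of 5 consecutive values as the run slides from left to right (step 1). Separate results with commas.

15, 16, 13, 7, 4, 12, -1, 13, 28, 35, 19

Sliding a size-5 window across the 15 values:
10 1 0 3 1 → sum 15
1 0 3 1 11 → sum 16
0 3 1 11 -2 → sum 13
3 1 11 -2 -6 → sum 7
1 11 -2 -6 0 → sum 4
11 -2 -6 0 9 → sum 12
-2 -6 0 9 -2 → sum -1
-6 0 9 -2 12 → sum 13
0 9 -2 12 9 → sum 28
9 -2 12 9 7 → sum 35
-2 12 9 7 -7 → sum 19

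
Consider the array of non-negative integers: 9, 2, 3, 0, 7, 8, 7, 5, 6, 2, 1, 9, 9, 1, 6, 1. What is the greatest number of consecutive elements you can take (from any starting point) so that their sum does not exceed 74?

15

Extend to the right; shrink from the left whenever the sum exceeds 74:
add 9: [9] sum 9, len 1
add 2: [9, 2] sum 11, len 2
add 3: [9, 2, 3] sum 14, len 3
add 0: [9, 2, 3, 0] sum 14, len 4
add 7: [9, 2, 3, 0, 7] sum 21, len 5
add 8: [9, 2, 3, 0, 7, 8] sum 29, len 6
add 7: [9, 2, 3, 0, 7, 8, 7] sum 36, len 7
add 5: [9, 2, 3, 0, 7, 8, 7, 5] sum 41, len 8
add 6: [9, 2, 3, 0, 7, 8, 7, 5, 6] sum 47, len 9
add 2: [9, 2, 3, 0, 7, 8, 7, 5, 6, 2] sum 49, len 10
add 1: [9, 2, 3, 0, 7, 8, 7, 5, 6, 2, 1] sum 50, len 11
add 9: [9, 2, 3, 0, 7, 8, 7, 5, 6, 2, 1, 9] sum 59, len 12
add 9: [9, 2, 3, 0, 7, 8, 7, 5, 6, 2, 1, 9, 9] sum 68, len 13
add 1: [9, 2, 3, 0, 7, 8, 7, 5, 6, 2, 1, 9, 9, 1] sum 69, len 14
add 6: [2, 3, 0, 7, 8, 7, 5, 6, 2, 1, 9, 9, 1, 6] sum 66, len 14
add 1: [2, 3, 0, 7, 8, 7, 5, 6, 2, 1, 9, 9, 1, 6, 1] sum 67, len 15
Longest length seen: 15.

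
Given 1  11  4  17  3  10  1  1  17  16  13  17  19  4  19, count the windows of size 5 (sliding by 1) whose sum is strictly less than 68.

1 11 4 17 3 → sum 36  < 68 ✓
11 4 17 3 10 → sum 45  < 68 ✓
4 17 3 10 1 → sum 35  < 68 ✓
17 3 10 1 1 → sum 32  < 68 ✓
3 10 1 1 17 → sum 32  < 68 ✓
10 1 1 17 16 → sum 45  < 68 ✓
1 1 17 16 13 → sum 48  < 68 ✓
1 17 16 13 17 → sum 64  < 68 ✓
17 16 13 17 19 → sum 82
16 13 17 19 4 → sum 69
13 17 19 4 19 → sum 72
8 windows satisfy the condition.

8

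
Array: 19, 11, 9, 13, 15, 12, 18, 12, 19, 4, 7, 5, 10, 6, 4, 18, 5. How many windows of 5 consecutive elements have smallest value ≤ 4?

8

[19, 11, 9, 13, 15] → min 9
[11, 9, 13, 15, 12] → min 9
[9, 13, 15, 12, 18] → min 9
[13, 15, 12, 18, 12] → min 12
[15, 12, 18, 12, 19] → min 12
[12, 18, 12, 19, 4] → min 4  ≤ 4 ✓
[18, 12, 19, 4, 7] → min 4  ≤ 4 ✓
[12, 19, 4, 7, 5] → min 4  ≤ 4 ✓
[19, 4, 7, 5, 10] → min 4  ≤ 4 ✓
[4, 7, 5, 10, 6] → min 4  ≤ 4 ✓
[7, 5, 10, 6, 4] → min 4  ≤ 4 ✓
[5, 10, 6, 4, 18] → min 4  ≤ 4 ✓
[10, 6, 4, 18, 5] → min 4  ≤ 4 ✓
8 windows satisfy the condition.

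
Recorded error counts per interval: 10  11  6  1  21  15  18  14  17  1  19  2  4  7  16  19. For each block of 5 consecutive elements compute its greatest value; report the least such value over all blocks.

[10, 11, 6, 1, 21] → max 21
[11, 6, 1, 21, 15] → max 21
[6, 1, 21, 15, 18] → max 21
[1, 21, 15, 18, 14] → max 21
[21, 15, 18, 14, 17] → max 21
[15, 18, 14, 17, 1] → max 18
[18, 14, 17, 1, 19] → max 19
[14, 17, 1, 19, 2] → max 19
[17, 1, 19, 2, 4] → max 19
[1, 19, 2, 4, 7] → max 19
[19, 2, 4, 7, 16] → max 19
[2, 4, 7, 16, 19] → max 19
Least of these is 18.

18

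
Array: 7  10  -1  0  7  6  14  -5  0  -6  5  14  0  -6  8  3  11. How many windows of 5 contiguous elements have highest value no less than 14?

(7, 10, -1, 0, 7) → max 10
(10, -1, 0, 7, 6) → max 10
(-1, 0, 7, 6, 14) → max 14  ≥ 14 ✓
(0, 7, 6, 14, -5) → max 14  ≥ 14 ✓
(7, 6, 14, -5, 0) → max 14  ≥ 14 ✓
(6, 14, -5, 0, -6) → max 14  ≥ 14 ✓
(14, -5, 0, -6, 5) → max 14  ≥ 14 ✓
(-5, 0, -6, 5, 14) → max 14  ≥ 14 ✓
(0, -6, 5, 14, 0) → max 14  ≥ 14 ✓
(-6, 5, 14, 0, -6) → max 14  ≥ 14 ✓
(5, 14, 0, -6, 8) → max 14  ≥ 14 ✓
(14, 0, -6, 8, 3) → max 14  ≥ 14 ✓
(0, -6, 8, 3, 11) → max 11
10 windows satisfy the condition.

10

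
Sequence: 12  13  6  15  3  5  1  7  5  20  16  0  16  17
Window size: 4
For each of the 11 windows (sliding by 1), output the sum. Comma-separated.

Sliding a size-4 window across the 14 values:
[12, 13, 6, 15] → sum 46
[13, 6, 15, 3] → sum 37
[6, 15, 3, 5] → sum 29
[15, 3, 5, 1] → sum 24
[3, 5, 1, 7] → sum 16
[5, 1, 7, 5] → sum 18
[1, 7, 5, 20] → sum 33
[7, 5, 20, 16] → sum 48
[5, 20, 16, 0] → sum 41
[20, 16, 0, 16] → sum 52
[16, 0, 16, 17] → sum 49

46, 37, 29, 24, 16, 18, 33, 48, 41, 52, 49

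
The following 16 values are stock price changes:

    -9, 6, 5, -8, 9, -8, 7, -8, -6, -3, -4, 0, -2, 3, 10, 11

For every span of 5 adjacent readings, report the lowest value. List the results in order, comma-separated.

Sliding a size-5 window across the 16 values:
-9 6 5 -8 9 → min -9
6 5 -8 9 -8 → min -8
5 -8 9 -8 7 → min -8
-8 9 -8 7 -8 → min -8
9 -8 7 -8 -6 → min -8
-8 7 -8 -6 -3 → min -8
7 -8 -6 -3 -4 → min -8
-8 -6 -3 -4 0 → min -8
-6 -3 -4 0 -2 → min -6
-3 -4 0 -2 3 → min -4
-4 0 -2 3 10 → min -4
0 -2 3 10 11 → min -2

-9, -8, -8, -8, -8, -8, -8, -8, -6, -4, -4, -2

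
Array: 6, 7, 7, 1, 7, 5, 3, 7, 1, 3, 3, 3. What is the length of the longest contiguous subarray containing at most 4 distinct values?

add 6: window [6] (1 distinct), len 1
add 7: window [6, 7] (2 distinct), len 2
add 7: window [6, 7, 7] (2 distinct), len 3
add 1: window [6, 7, 7, 1] (3 distinct), len 4
add 7: window [6, 7, 7, 1, 7] (3 distinct), len 5
add 5: window [6, 7, 7, 1, 7, 5] (4 distinct), len 6
add 3: window [7, 7, 1, 7, 5, 3] (4 distinct), len 6
add 7: window [7, 7, 1, 7, 5, 3, 7] (4 distinct), len 7
add 1: window [7, 7, 1, 7, 5, 3, 7, 1] (4 distinct), len 8
add 3: window [7, 7, 1, 7, 5, 3, 7, 1, 3] (4 distinct), len 9
add 3: window [7, 7, 1, 7, 5, 3, 7, 1, 3, 3] (4 distinct), len 10
add 3: window [7, 7, 1, 7, 5, 3, 7, 1, 3, 3, 3] (4 distinct), len 11
Longest length with ≤4 distinct: 11.

11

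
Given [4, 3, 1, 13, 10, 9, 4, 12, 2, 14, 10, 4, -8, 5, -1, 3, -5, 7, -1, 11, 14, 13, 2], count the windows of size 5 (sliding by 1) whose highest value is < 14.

(4, 3, 1, 13, 10) → max 13  < 14 ✓
(3, 1, 13, 10, 9) → max 13  < 14 ✓
(1, 13, 10, 9, 4) → max 13  < 14 ✓
(13, 10, 9, 4, 12) → max 13  < 14 ✓
(10, 9, 4, 12, 2) → max 12  < 14 ✓
(9, 4, 12, 2, 14) → max 14
(4, 12, 2, 14, 10) → max 14
(12, 2, 14, 10, 4) → max 14
(2, 14, 10, 4, -8) → max 14
(14, 10, 4, -8, 5) → max 14
(10, 4, -8, 5, -1) → max 10  < 14 ✓
(4, -8, 5, -1, 3) → max 5  < 14 ✓
(-8, 5, -1, 3, -5) → max 5  < 14 ✓
(5, -1, 3, -5, 7) → max 7  < 14 ✓
(-1, 3, -5, 7, -1) → max 7  < 14 ✓
(3, -5, 7, -1, 11) → max 11  < 14 ✓
(-5, 7, -1, 11, 14) → max 14
(7, -1, 11, 14, 13) → max 14
(-1, 11, 14, 13, 2) → max 14
11 windows satisfy the condition.

11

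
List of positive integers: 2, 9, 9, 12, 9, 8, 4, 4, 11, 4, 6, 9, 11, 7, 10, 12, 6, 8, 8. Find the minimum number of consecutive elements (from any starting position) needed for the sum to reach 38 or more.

add 2: running sum 2 < 38
add 9: running sum 11 < 38
add 9: running sum 20 < 38
add 12: running sum 32 < 38
add 9: shortest ending here [9, 9, 12, 9] sum 39, len 4
add 8: shortest ending here [9, 12, 9, 8] sum 38, len 4
add 4: shortest ending here [9, 12, 9, 8, 4] sum 42, len 5
add 4: shortest ending here [9, 12, 9, 8, 4, 4] sum 46, len 6
add 11: shortest ending here [12, 9, 8, 4, 4, 11] sum 48, len 6
add 4: shortest ending here [9, 8, 4, 4, 11, 4] sum 40, len 6
add 6: shortest ending here [9, 8, 4, 4, 11, 4, 6] sum 46, len 7
add 9: shortest ending here [4, 4, 11, 4, 6, 9] sum 38, len 6
add 11: shortest ending here [11, 4, 6, 9, 11] sum 41, len 5
add 7: shortest ending here [11, 4, 6, 9, 11, 7] sum 48, len 6
add 10: shortest ending here [6, 9, 11, 7, 10] sum 43, len 5
add 12: shortest ending here [11, 7, 10, 12] sum 40, len 4
add 6: shortest ending here [11, 7, 10, 12, 6] sum 46, len 5
add 8: shortest ending here [7, 10, 12, 6, 8] sum 43, len 5
add 8: shortest ending here [10, 12, 6, 8, 8] sum 44, len 5
Shortest qualifying length: 4.

4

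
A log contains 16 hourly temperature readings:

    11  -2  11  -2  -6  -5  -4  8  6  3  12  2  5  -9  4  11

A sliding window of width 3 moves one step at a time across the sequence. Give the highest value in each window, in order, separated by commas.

11, 11, 11, -2, -4, 8, 8, 8, 12, 12, 12, 5, 5, 11

11 -2 11 → max 11
-2 11 -2 → max 11
11 -2 -6 → max 11
-2 -6 -5 → max -2
-6 -5 -4 → max -4
-5 -4 8 → max 8
-4 8 6 → max 8
8 6 3 → max 8
6 3 12 → max 12
3 12 2 → max 12
12 2 5 → max 12
2 5 -9 → max 5
5 -9 4 → max 5
-9 4 11 → max 11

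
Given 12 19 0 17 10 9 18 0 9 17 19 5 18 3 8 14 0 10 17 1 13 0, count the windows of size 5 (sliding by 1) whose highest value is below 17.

12 19 0 17 10 → max 19
19 0 17 10 9 → max 19
0 17 10 9 18 → max 18
17 10 9 18 0 → max 18
10 9 18 0 9 → max 18
9 18 0 9 17 → max 18
18 0 9 17 19 → max 19
0 9 17 19 5 → max 19
9 17 19 5 18 → max 19
17 19 5 18 3 → max 19
19 5 18 3 8 → max 19
5 18 3 8 14 → max 18
18 3 8 14 0 → max 18
3 8 14 0 10 → max 14  < 17 ✓
8 14 0 10 17 → max 17
14 0 10 17 1 → max 17
0 10 17 1 13 → max 17
10 17 1 13 0 → max 17
1 window satisfy the condition.

1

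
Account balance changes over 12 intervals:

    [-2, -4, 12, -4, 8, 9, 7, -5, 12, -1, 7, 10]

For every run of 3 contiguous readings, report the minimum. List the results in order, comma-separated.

-4, -4, -4, -4, 7, -5, -5, -5, -1, -1

-2 -4 12 → min -4
-4 12 -4 → min -4
12 -4 8 → min -4
-4 8 9 → min -4
8 9 7 → min 7
9 7 -5 → min -5
7 -5 12 → min -5
-5 12 -1 → min -5
12 -1 7 → min -1
-1 7 10 → min -1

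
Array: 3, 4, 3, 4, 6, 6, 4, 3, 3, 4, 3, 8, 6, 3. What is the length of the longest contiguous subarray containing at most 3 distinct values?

add 3: window [3] (1 distinct), len 1
add 4: window [3, 4] (2 distinct), len 2
add 3: window [3, 4, 3] (2 distinct), len 3
add 4: window [3, 4, 3, 4] (2 distinct), len 4
add 6: window [3, 4, 3, 4, 6] (3 distinct), len 5
add 6: window [3, 4, 3, 4, 6, 6] (3 distinct), len 6
add 4: window [3, 4, 3, 4, 6, 6, 4] (3 distinct), len 7
add 3: window [3, 4, 3, 4, 6, 6, 4, 3] (3 distinct), len 8
add 3: window [3, 4, 3, 4, 6, 6, 4, 3, 3] (3 distinct), len 9
add 4: window [3, 4, 3, 4, 6, 6, 4, 3, 3, 4] (3 distinct), len 10
add 3: window [3, 4, 3, 4, 6, 6, 4, 3, 3, 4, 3] (3 distinct), len 11
add 8: window [4, 3, 3, 4, 3, 8] (3 distinct), len 6
add 6: window [3, 8, 6] (3 distinct), len 3
add 3: window [3, 8, 6, 3] (3 distinct), len 4
Longest length with ≤3 distinct: 11.

11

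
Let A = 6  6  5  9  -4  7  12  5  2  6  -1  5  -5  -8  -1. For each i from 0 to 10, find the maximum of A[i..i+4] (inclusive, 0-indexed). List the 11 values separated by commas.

9, 9, 12, 12, 12, 12, 12, 6, 6, 6, 5

6 6 5 9 -4 → max 9
6 5 9 -4 7 → max 9
5 9 -4 7 12 → max 12
9 -4 7 12 5 → max 12
-4 7 12 5 2 → max 12
7 12 5 2 6 → max 12
12 5 2 6 -1 → max 12
5 2 6 -1 5 → max 6
2 6 -1 5 -5 → max 6
6 -1 5 -5 -8 → max 6
-1 5 -5 -8 -1 → max 5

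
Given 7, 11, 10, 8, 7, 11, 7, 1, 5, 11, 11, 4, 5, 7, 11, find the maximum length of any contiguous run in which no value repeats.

4

[7] len 1
[7, 11] len 2
[7, 11, 10] len 3
[7, 11, 10, 8] len 4
[11, 10, 8, 7] len 4
[10, 8, 7, 11] len 4
[11, 7] len 2
[11, 7, 1] len 3
[11, 7, 1, 5] len 4
[7, 1, 5, 11] len 4
[11] len 1
[11, 4] len 2
[11, 4, 5] len 3
[11, 4, 5, 7] len 4
[4, 5, 7, 11] len 4
Longest all-distinct length: 4.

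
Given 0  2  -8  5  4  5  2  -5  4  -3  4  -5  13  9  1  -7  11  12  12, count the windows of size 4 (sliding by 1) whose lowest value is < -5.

0 2 -8 5 → min -8  < -5 ✓
2 -8 5 4 → min -8  < -5 ✓
-8 5 4 5 → min -8  < -5 ✓
5 4 5 2 → min 2
4 5 2 -5 → min -5
5 2 -5 4 → min -5
2 -5 4 -3 → min -5
-5 4 -3 4 → min -5
4 -3 4 -5 → min -5
-3 4 -5 13 → min -5
4 -5 13 9 → min -5
-5 13 9 1 → min -5
13 9 1 -7 → min -7  < -5 ✓
9 1 -7 11 → min -7  < -5 ✓
1 -7 11 12 → min -7  < -5 ✓
-7 11 12 12 → min -7  < -5 ✓
7 windows satisfy the condition.

7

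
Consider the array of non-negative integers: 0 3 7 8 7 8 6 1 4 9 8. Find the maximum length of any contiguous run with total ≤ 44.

9

Extend to the right; shrink from the left whenever the sum exceeds 44:
add 0: [0] sum 0, len 1
add 3: [0, 3] sum 3, len 2
add 7: [0, 3, 7] sum 10, len 3
add 8: [0, 3, 7, 8] sum 18, len 4
add 7: [0, 3, 7, 8, 7] sum 25, len 5
add 8: [0, 3, 7, 8, 7, 8] sum 33, len 6
add 6: [0, 3, 7, 8, 7, 8, 6] sum 39, len 7
add 1: [0, 3, 7, 8, 7, 8, 6, 1] sum 40, len 8
add 4: [0, 3, 7, 8, 7, 8, 6, 1, 4] sum 44, len 9
add 9: [8, 7, 8, 6, 1, 4, 9] sum 43, len 7
add 8: [7, 8, 6, 1, 4, 9, 8] sum 43, len 7
Longest length seen: 9.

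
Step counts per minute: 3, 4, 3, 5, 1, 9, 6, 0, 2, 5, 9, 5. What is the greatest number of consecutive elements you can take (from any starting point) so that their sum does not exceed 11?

3

Extend to the right; shrink from the left whenever the sum exceeds 11:
→ 3: sum 3, len 1
→ 4: sum 7, len 2
→ 3: sum 10, len 3
→ 5 (dropped 3, 4): sum 8, len 2
→ 1: sum 9, len 3
→ 9 (dropped 3, 5): sum 10, len 2
→ 6 (dropped 1, 9): sum 6, len 1
→ 0: sum 6, len 2
→ 2: sum 8, len 3
→ 5 (dropped 6): sum 7, len 3
→ 9 (dropped 0, 2, 5): sum 9, len 1
→ 5 (dropped 9): sum 5, len 1
Longest length seen: 3.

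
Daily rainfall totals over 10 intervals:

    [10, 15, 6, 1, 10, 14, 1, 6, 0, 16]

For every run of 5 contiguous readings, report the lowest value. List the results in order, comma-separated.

(10, 15, 6, 1, 10) → min 1
(15, 6, 1, 10, 14) → min 1
(6, 1, 10, 14, 1) → min 1
(1, 10, 14, 1, 6) → min 1
(10, 14, 1, 6, 0) → min 0
(14, 1, 6, 0, 16) → min 0

1, 1, 1, 1, 0, 0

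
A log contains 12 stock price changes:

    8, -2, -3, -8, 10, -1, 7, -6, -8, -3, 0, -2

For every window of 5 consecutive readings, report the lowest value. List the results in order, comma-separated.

[8, -2, -3, -8, 10] → min -8
[-2, -3, -8, 10, -1] → min -8
[-3, -8, 10, -1, 7] → min -8
[-8, 10, -1, 7, -6] → min -8
[10, -1, 7, -6, -8] → min -8
[-1, 7, -6, -8, -3] → min -8
[7, -6, -8, -3, 0] → min -8
[-6, -8, -3, 0, -2] → min -8

-8, -8, -8, -8, -8, -8, -8, -8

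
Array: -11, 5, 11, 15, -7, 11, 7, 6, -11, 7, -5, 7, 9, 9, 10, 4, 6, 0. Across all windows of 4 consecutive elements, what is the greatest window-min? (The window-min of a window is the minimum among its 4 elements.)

7

[-11, 5, 11, 15] → min -11
[5, 11, 15, -7] → min -7
[11, 15, -7, 11] → min -7
[15, -7, 11, 7] → min -7
[-7, 11, 7, 6] → min -7
[11, 7, 6, -11] → min -11
[7, 6, -11, 7] → min -11
[6, -11, 7, -5] → min -11
[-11, 7, -5, 7] → min -11
[7, -5, 7, 9] → min -5
[-5, 7, 9, 9] → min -5
[7, 9, 9, 10] → min 7
[9, 9, 10, 4] → min 4
[9, 10, 4, 6] → min 4
[10, 4, 6, 0] → min 0
Greatest of these is 7.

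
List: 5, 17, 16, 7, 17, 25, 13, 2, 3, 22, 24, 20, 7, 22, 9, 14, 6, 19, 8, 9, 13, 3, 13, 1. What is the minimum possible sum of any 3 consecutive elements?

17

[5, 17, 16] → sum 38
[17, 16, 7] → sum 40
[16, 7, 17] → sum 40
[7, 17, 25] → sum 49
[17, 25, 13] → sum 55
[25, 13, 2] → sum 40
[13, 2, 3] → sum 18
[2, 3, 22] → sum 27
[3, 22, 24] → sum 49
[22, 24, 20] → sum 66
[24, 20, 7] → sum 51
[20, 7, 22] → sum 49
[7, 22, 9] → sum 38
[22, 9, 14] → sum 45
[9, 14, 6] → sum 29
[14, 6, 19] → sum 39
[6, 19, 8] → sum 33
[19, 8, 9] → sum 36
[8, 9, 13] → sum 30
[9, 13, 3] → sum 25
[13, 3, 13] → sum 29
[3, 13, 1] → sum 17
Minimum of these is 17.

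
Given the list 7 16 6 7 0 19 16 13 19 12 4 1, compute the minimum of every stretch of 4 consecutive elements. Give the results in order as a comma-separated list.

(7, 16, 6, 7) → min 6
(16, 6, 7, 0) → min 0
(6, 7, 0, 19) → min 0
(7, 0, 19, 16) → min 0
(0, 19, 16, 13) → min 0
(19, 16, 13, 19) → min 13
(16, 13, 19, 12) → min 12
(13, 19, 12, 4) → min 4
(19, 12, 4, 1) → min 1

6, 0, 0, 0, 0, 13, 12, 4, 1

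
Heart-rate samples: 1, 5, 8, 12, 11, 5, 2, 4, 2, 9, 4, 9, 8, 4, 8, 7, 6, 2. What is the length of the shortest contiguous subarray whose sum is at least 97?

15

Extend right; whenever the sum reaches 97, record the length and shrink from the left:
add 1: running sum 1 < 97
add 5: running sum 6 < 97
add 8: running sum 14 < 97
add 12: running sum 26 < 97
add 11: running sum 37 < 97
add 5: running sum 42 < 97
add 2: running sum 44 < 97
add 4: running sum 48 < 97
add 2: running sum 50 < 97
add 9: running sum 59 < 97
add 4: running sum 63 < 97
add 9: running sum 72 < 97
add 8: running sum 80 < 97
add 4: running sum 84 < 97
add 8: running sum 92 < 97
add 7: shortest ending here [5, 8, 12, 11, 5, 2, 4, 2, 9, 4, 9, 8, 4, 8, 7] sum 98, len 15
add 6: shortest ending here [8, 12, 11, 5, 2, 4, 2, 9, 4, 9, 8, 4, 8, 7, 6] sum 99, len 15
add 2: shortest ending here [8, 12, 11, 5, 2, 4, 2, 9, 4, 9, 8, 4, 8, 7, 6, 2] sum 101, len 16
Shortest qualifying length: 15.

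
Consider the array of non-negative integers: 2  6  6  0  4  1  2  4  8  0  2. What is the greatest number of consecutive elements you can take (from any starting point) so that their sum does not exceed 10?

4

add 2: [2] sum 2, len 1
add 6: [2, 6] sum 8, len 2
add 6: [6] sum 6, len 1
add 0: [6, 0] sum 6, len 2
add 4: [6, 0, 4] sum 10, len 3
add 1: [0, 4, 1] sum 5, len 3
add 2: [0, 4, 1, 2] sum 7, len 4
add 4: [1, 2, 4] sum 7, len 3
add 8: [8] sum 8, len 1
add 0: [8, 0] sum 8, len 2
add 2: [8, 0, 2] sum 10, len 3
Longest length seen: 4.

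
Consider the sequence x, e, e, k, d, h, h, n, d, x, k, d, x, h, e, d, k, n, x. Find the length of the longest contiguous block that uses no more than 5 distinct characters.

11

[x] 1 distinct, len 1
[x, e] 2 distinct, len 2
[x, e, e] 2 distinct, len 3
[x, e, e, k] 3 distinct, len 4
[x, e, e, k, d] 4 distinct, len 5
[x, e, e, k, d, h] 5 distinct, len 6
[x, e, e, k, d, h, h] 5 distinct, len 7
[e, e, k, d, h, h, n] 5 distinct, len 7
[e, e, k, d, h, h, n, d] 5 distinct, len 8
[k, d, h, h, n, d, x] 5 distinct, len 7
[k, d, h, h, n, d, x, k] 5 distinct, len 8
[k, d, h, h, n, d, x, k, d] 5 distinct, len 9
[k, d, h, h, n, d, x, k, d, x] 5 distinct, len 10
[k, d, h, h, n, d, x, k, d, x, h] 5 distinct, len 11
[d, x, k, d, x, h, e] 5 distinct, len 7
[d, x, k, d, x, h, e, d] 5 distinct, len 8
[d, x, k, d, x, h, e, d, k] 5 distinct, len 9
[h, e, d, k, n] 5 distinct, len 5
[e, d, k, n, x] 5 distinct, len 5
Longest length with ≤5 distinct: 11.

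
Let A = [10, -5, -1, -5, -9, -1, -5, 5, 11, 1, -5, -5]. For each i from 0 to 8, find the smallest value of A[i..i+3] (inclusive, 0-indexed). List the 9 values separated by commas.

-5, -9, -9, -9, -9, -5, -5, -5, -5

Sliding a size-4 window across the 12 values:
[10, -5, -1, -5] → min -5
[-5, -1, -5, -9] → min -9
[-1, -5, -9, -1] → min -9
[-5, -9, -1, -5] → min -9
[-9, -1, -5, 5] → min -9
[-1, -5, 5, 11] → min -5
[-5, 5, 11, 1] → min -5
[5, 11, 1, -5] → min -5
[11, 1, -5, -5] → min -5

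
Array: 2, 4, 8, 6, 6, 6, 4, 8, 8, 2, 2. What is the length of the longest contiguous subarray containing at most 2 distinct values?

4

Extend right; when distinct count exceeds 2, shrink from the left:
add 2: window [2] (1 distinct), len 1
add 4: window [2, 4] (2 distinct), len 2
add 8: window [4, 8] (2 distinct), len 2
add 6: window [8, 6] (2 distinct), len 2
add 6: window [8, 6, 6] (2 distinct), len 3
add 6: window [8, 6, 6, 6] (2 distinct), len 4
add 4: window [6, 6, 6, 4] (2 distinct), len 4
add 8: window [4, 8] (2 distinct), len 2
add 8: window [4, 8, 8] (2 distinct), len 3
add 2: window [8, 8, 2] (2 distinct), len 3
add 2: window [8, 8, 2, 2] (2 distinct), len 4
Longest length with ≤2 distinct: 4.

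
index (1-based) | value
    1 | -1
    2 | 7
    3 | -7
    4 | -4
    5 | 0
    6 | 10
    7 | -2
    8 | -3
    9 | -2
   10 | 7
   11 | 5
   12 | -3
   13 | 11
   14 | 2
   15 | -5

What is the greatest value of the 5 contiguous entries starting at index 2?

10

Elements at indices 2..6: 7, -7, -4, 0, 10
max(7, -7, -4, 0, 10) = 10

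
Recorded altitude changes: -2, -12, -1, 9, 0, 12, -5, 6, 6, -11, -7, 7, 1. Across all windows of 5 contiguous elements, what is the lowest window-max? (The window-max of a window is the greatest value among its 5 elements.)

6

[-2, -12, -1, 9, 0] → max 9
[-12, -1, 9, 0, 12] → max 12
[-1, 9, 0, 12, -5] → max 12
[9, 0, 12, -5, 6] → max 12
[0, 12, -5, 6, 6] → max 12
[12, -5, 6, 6, -11] → max 12
[-5, 6, 6, -11, -7] → max 6
[6, 6, -11, -7, 7] → max 7
[6, -11, -7, 7, 1] → max 7
Lowest of these is 6.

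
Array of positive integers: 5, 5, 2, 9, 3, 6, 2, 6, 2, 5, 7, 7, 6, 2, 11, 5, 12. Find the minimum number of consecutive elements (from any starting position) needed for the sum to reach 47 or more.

Extend right; whenever the sum reaches 47, record the length and shrink from the left:
add 5: running sum 5 < 47
add 5: running sum 10 < 47
add 2: running sum 12 < 47
add 9: running sum 21 < 47
add 3: running sum 24 < 47
add 6: running sum 30 < 47
add 2: running sum 32 < 47
add 6: running sum 38 < 47
add 2: running sum 40 < 47
add 5: running sum 45 < 47
end 10: [5, 2, 9, 3, 6, 2, 6, 2, 5, 7] sum 47, len 10
end 11: [9, 3, 6, 2, 6, 2, 5, 7, 7] sum 47, len 9
end 12: [9, 3, 6, 2, 6, 2, 5, 7, 7, 6] sum 53, len 10
end 13: [9, 3, 6, 2, 6, 2, 5, 7, 7, 6, 2] sum 55, len 11
end 14: [2, 6, 2, 5, 7, 7, 6, 2, 11] sum 48, len 9
end 15: [6, 2, 5, 7, 7, 6, 2, 11, 5] sum 51, len 9
end 16: [7, 7, 6, 2, 11, 5, 12] sum 50, len 7
Shortest qualifying length: 7.

7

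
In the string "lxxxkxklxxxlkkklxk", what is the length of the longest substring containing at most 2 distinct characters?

[l] 1 distinct, len 1
[l, x] 2 distinct, len 2
[l, x, x] 2 distinct, len 3
[l, x, x, x] 2 distinct, len 4
[x, x, x, k] 2 distinct, len 4
[x, x, x, k, x] 2 distinct, len 5
[x, x, x, k, x, k] 2 distinct, len 6
[k, l] 2 distinct, len 2
[l, x] 2 distinct, len 2
[l, x, x] 2 distinct, len 3
[l, x, x, x] 2 distinct, len 4
[l, x, x, x, l] 2 distinct, len 5
[l, k] 2 distinct, len 2
[l, k, k] 2 distinct, len 3
[l, k, k, k] 2 distinct, len 4
[l, k, k, k, l] 2 distinct, len 5
[l, x] 2 distinct, len 2
[x, k] 2 distinct, len 2
Longest length with ≤2 distinct: 6.

6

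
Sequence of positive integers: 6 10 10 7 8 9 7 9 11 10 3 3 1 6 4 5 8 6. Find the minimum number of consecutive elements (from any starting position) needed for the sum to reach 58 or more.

7

add 6: running sum 6 < 58
add 10: running sum 16 < 58
add 10: running sum 26 < 58
add 7: running sum 33 < 58
add 8: running sum 41 < 58
add 9: running sum 50 < 58
add 7: running sum 57 < 58
end 7: [10, 10, 7, 8, 9, 7, 9] sum 60, len 7
end 8: [10, 7, 8, 9, 7, 9, 11] sum 61, len 7
end 9: [7, 8, 9, 7, 9, 11, 10] sum 61, len 7
end 10: [7, 8, 9, 7, 9, 11, 10, 3] sum 64, len 8
end 11: [8, 9, 7, 9, 11, 10, 3, 3] sum 60, len 8
end 12: [8, 9, 7, 9, 11, 10, 3, 3, 1] sum 61, len 9
end 13: [9, 7, 9, 11, 10, 3, 3, 1, 6] sum 59, len 9
end 14: [9, 7, 9, 11, 10, 3, 3, 1, 6, 4] sum 63, len 10
end 15: [7, 9, 11, 10, 3, 3, 1, 6, 4, 5] sum 59, len 10
end 16: [9, 11, 10, 3, 3, 1, 6, 4, 5, 8] sum 60, len 10
end 17: [9, 11, 10, 3, 3, 1, 6, 4, 5, 8, 6] sum 66, len 11
Shortest qualifying length: 7.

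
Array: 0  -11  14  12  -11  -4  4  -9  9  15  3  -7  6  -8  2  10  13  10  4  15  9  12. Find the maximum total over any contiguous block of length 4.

Each size-4 window and its sum:
0 -11 14 12 → sum 15
-11 14 12 -11 → sum 4
14 12 -11 -4 → sum 11
12 -11 -4 4 → sum 1
-11 -4 4 -9 → sum -20
-4 4 -9 9 → sum 0
4 -9 9 15 → sum 19
-9 9 15 3 → sum 18
9 15 3 -7 → sum 20
15 3 -7 6 → sum 17
3 -7 6 -8 → sum -6
-7 6 -8 2 → sum -7
6 -8 2 10 → sum 10
-8 2 10 13 → sum 17
2 10 13 10 → sum 35
10 13 10 4 → sum 37
13 10 4 15 → sum 42
10 4 15 9 → sum 38
4 15 9 12 → sum 40
Maximum of these is 42.

42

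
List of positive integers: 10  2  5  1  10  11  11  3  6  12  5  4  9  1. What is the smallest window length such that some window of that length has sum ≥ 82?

13

add 10: running sum 10 < 82
add 2: running sum 12 < 82
add 5: running sum 17 < 82
add 1: running sum 18 < 82
add 10: running sum 28 < 82
add 11: running sum 39 < 82
add 11: running sum 50 < 82
add 3: running sum 53 < 82
add 6: running sum 59 < 82
add 12: running sum 71 < 82
add 5: running sum 76 < 82
add 4: running sum 80 < 82
end 12: [10, 2, 5, 1, 10, 11, 11, 3, 6, 12, 5, 4, 9] sum 89, len 13
end 13: [10, 2, 5, 1, 10, 11, 11, 3, 6, 12, 5, 4, 9, 1] sum 90, len 14
Shortest qualifying length: 13.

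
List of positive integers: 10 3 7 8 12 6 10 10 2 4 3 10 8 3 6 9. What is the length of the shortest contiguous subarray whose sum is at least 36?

4

add 10: running sum 10 < 36
add 3: running sum 13 < 36
add 7: running sum 20 < 36
add 8: running sum 28 < 36
add 12: shortest ending here [10, 3, 7, 8, 12] sum 40, len 5
add 6: shortest ending here [3, 7, 8, 12, 6] sum 36, len 5
add 10: shortest ending here [8, 12, 6, 10] sum 36, len 4
add 10: shortest ending here [12, 6, 10, 10] sum 38, len 4
add 2: shortest ending here [12, 6, 10, 10, 2] sum 40, len 5
add 4: shortest ending here [12, 6, 10, 10, 2, 4] sum 44, len 6
add 3: shortest ending here [12, 6, 10, 10, 2, 4, 3] sum 47, len 7
add 10: shortest ending here [10, 10, 2, 4, 3, 10] sum 39, len 6
add 8: shortest ending here [10, 2, 4, 3, 10, 8] sum 37, len 6
add 3: shortest ending here [10, 2, 4, 3, 10, 8, 3] sum 40, len 7
add 6: shortest ending here [2, 4, 3, 10, 8, 3, 6] sum 36, len 7
add 9: shortest ending here [10, 8, 3, 6, 9] sum 36, len 5
Shortest qualifying length: 4.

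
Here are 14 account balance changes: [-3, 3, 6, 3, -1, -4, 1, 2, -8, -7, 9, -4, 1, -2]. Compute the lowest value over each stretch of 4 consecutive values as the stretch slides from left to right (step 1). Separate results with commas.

-3, -1, -4, -4, -4, -8, -8, -8, -8, -7, -4

-3 3 6 3 → min -3
3 6 3 -1 → min -1
6 3 -1 -4 → min -4
3 -1 -4 1 → min -4
-1 -4 1 2 → min -4
-4 1 2 -8 → min -8
1 2 -8 -7 → min -8
2 -8 -7 9 → min -8
-8 -7 9 -4 → min -8
-7 9 -4 1 → min -7
9 -4 1 -2 → min -4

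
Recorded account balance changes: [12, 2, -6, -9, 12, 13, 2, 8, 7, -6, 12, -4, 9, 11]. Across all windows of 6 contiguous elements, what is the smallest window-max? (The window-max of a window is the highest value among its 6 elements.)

12 2 -6 -9 12 13 → max 13
2 -6 -9 12 13 2 → max 13
-6 -9 12 13 2 8 → max 13
-9 12 13 2 8 7 → max 13
12 13 2 8 7 -6 → max 13
13 2 8 7 -6 12 → max 13
2 8 7 -6 12 -4 → max 12
8 7 -6 12 -4 9 → max 12
7 -6 12 -4 9 11 → max 12
Smallest of these is 12.

12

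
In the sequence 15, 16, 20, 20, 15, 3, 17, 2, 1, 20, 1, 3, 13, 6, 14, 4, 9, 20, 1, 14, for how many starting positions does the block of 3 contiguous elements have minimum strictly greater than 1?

15 16 20 → min 15  > 1 ✓
16 20 20 → min 16  > 1 ✓
20 20 15 → min 15  > 1 ✓
20 15 3 → min 3  > 1 ✓
15 3 17 → min 3  > 1 ✓
3 17 2 → min 2  > 1 ✓
17 2 1 → min 1
2 1 20 → min 1
1 20 1 → min 1
20 1 3 → min 1
1 3 13 → min 1
3 13 6 → min 3  > 1 ✓
13 6 14 → min 6  > 1 ✓
6 14 4 → min 4  > 1 ✓
14 4 9 → min 4  > 1 ✓
4 9 20 → min 4  > 1 ✓
9 20 1 → min 1
20 1 14 → min 1
11 windows satisfy the condition.

11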